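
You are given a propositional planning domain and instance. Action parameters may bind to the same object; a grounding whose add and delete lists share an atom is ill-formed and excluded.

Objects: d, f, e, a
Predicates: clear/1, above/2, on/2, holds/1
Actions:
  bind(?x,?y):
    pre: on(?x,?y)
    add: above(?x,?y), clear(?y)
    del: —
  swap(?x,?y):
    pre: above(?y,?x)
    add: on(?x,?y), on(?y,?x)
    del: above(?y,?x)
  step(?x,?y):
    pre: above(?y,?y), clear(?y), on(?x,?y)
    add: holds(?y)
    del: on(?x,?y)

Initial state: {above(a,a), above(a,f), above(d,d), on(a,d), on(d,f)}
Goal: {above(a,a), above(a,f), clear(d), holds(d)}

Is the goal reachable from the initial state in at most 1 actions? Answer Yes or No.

1. bind(a,d)  →  {above(a,a), above(a,d), above(a,f), above(d,d), clear(d), on(a,d), on(d,f)}
2. step(a,d)  →  {above(a,a), above(a,d), above(a,f), above(d,d), clear(d), holds(d), on(d,f)}
optimal plan length = 2; 2 > 1

No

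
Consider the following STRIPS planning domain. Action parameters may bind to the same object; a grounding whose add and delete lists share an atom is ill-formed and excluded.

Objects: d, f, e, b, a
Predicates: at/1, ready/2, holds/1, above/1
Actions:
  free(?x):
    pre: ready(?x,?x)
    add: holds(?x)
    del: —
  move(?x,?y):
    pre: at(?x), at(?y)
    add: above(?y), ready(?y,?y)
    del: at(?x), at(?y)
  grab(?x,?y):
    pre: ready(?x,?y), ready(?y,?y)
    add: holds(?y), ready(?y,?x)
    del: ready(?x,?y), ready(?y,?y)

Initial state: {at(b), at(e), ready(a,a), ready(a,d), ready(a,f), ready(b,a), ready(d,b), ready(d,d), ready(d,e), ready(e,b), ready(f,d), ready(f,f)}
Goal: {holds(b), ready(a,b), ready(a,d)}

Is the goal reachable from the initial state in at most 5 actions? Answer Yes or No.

1. move(e,b)  →  {above(b), ready(a,a), ready(a,d), ready(a,f), ready(b,a), ready(b,b), ready(d,b), ready(d,d), ready(d,e), ready(e,b), ready(f,d), ready(f,f)}
2. free(b)  →  {above(b), holds(b), ready(a,a), ready(a,d), ready(a,f), ready(b,a), ready(b,b), ready(d,b), ready(d,d), ready(d,e), ready(e,b), ready(f,d), ready(f,f)}
3. grab(b,a)  →  {above(b), holds(a), holds(b), ready(a,b), ready(a,d), ready(a,f), ready(b,b), ready(d,b), ready(d,d), ready(d,e), ready(e,b), ready(f,d), ready(f,f)}
optimal plan length = 3; 3 ≤ 5

Yes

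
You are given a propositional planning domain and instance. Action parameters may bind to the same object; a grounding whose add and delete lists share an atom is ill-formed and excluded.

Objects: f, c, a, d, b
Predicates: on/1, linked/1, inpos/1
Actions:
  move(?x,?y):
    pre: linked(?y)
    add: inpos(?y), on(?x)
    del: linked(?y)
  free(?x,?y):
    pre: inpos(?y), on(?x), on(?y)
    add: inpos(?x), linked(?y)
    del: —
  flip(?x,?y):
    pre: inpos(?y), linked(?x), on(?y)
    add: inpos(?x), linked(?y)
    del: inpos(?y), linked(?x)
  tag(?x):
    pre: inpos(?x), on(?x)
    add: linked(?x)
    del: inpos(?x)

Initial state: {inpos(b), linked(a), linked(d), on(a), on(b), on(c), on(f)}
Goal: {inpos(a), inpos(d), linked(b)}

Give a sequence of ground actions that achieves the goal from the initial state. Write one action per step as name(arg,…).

move(f,a); flip(d,b)

1. move(f,a)  →  {inpos(a), inpos(b), linked(d), on(a), on(b), on(c), on(f)}
2. flip(d,b)  →  {inpos(a), inpos(d), linked(b), on(a), on(b), on(c), on(f)}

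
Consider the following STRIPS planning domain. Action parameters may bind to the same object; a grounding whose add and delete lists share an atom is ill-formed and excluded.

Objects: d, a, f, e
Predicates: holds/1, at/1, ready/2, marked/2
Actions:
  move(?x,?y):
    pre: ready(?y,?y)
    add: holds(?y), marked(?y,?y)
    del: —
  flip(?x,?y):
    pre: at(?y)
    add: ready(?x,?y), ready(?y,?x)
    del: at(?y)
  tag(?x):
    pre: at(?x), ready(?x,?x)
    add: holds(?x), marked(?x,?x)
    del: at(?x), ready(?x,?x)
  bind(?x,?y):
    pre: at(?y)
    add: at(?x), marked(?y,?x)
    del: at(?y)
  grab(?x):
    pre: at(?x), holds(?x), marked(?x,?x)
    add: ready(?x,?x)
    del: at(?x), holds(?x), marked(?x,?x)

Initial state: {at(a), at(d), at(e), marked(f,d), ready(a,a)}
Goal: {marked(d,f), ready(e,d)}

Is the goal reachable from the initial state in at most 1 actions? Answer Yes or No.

1. flip(d,e)  →  {at(a), at(d), marked(f,d), ready(a,a), ready(d,e), ready(e,d)}
2. bind(f,d)  →  {at(a), at(f), marked(d,f), marked(f,d), ready(a,a), ready(d,e), ready(e,d)}
optimal plan length = 2; 2 > 1

No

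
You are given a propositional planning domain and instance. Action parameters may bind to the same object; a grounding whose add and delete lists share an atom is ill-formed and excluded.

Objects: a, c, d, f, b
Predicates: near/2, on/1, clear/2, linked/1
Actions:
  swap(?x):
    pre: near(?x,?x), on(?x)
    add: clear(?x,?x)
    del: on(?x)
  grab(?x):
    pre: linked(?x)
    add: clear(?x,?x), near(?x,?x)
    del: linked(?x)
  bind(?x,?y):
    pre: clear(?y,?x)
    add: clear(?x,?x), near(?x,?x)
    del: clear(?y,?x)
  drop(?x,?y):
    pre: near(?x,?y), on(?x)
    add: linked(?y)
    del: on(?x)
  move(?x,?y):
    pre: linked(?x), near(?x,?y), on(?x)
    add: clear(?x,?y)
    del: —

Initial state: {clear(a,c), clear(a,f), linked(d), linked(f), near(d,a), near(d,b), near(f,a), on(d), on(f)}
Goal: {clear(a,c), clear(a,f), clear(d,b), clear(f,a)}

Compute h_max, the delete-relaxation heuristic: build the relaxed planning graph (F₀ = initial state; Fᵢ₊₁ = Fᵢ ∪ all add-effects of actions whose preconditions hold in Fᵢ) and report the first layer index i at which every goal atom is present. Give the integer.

1

F0 = init (9 atoms)
F1 = F0 ∪ {clear(c,c), clear(d,a), clear(d,b), clear(d,d), clear(f,a), clear(f,f), linked(a), linked(b), near(c,c), near(d,d), near(f,f)}  (20 atoms)
goal ⊆ F1  ⇒  h_max = 1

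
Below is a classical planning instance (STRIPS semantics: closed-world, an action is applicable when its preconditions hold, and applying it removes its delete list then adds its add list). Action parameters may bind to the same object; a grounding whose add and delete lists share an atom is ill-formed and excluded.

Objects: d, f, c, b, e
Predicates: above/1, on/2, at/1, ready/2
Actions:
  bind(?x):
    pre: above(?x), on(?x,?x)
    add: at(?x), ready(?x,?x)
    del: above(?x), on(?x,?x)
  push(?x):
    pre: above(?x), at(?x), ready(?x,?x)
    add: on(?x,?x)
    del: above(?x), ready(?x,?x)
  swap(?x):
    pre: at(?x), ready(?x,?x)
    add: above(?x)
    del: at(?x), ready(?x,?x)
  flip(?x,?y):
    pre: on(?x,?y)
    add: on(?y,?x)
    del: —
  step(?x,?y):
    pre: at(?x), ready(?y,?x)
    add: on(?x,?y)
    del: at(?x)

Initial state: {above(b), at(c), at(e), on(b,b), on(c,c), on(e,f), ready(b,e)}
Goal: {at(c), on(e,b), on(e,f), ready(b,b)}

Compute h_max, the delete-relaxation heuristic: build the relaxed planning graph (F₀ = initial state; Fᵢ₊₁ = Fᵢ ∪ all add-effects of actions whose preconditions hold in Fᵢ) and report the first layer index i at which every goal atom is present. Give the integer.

1

F0 = init (7 atoms)
F1 = F0 ∪ {at(b), on(e,b), on(f,e), ready(b,b)}  (11 atoms)
goal ⊆ F1  ⇒  h_max = 1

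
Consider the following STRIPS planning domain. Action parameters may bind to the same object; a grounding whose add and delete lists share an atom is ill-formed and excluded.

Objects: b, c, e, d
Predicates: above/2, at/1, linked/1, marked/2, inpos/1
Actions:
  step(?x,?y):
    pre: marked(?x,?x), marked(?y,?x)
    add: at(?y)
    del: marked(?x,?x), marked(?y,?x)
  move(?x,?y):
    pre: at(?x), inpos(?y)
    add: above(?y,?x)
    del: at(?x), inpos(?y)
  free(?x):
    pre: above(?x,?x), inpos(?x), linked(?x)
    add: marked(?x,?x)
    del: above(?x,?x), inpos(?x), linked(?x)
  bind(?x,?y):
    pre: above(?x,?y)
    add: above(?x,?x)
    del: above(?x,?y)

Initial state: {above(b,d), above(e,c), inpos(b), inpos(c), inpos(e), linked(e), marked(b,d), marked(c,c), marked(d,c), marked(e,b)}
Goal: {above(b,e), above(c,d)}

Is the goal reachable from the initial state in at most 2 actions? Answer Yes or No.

1. step(c,d)  →  {above(b,d), above(e,c), at(d), inpos(b), inpos(c), inpos(e), linked(e), marked(b,d), marked(e,b)}
2. move(d,c)  →  {above(b,d), above(c,d), above(e,c), inpos(b), inpos(e), linked(e), marked(b,d), marked(e,b)}
3. bind(e,c)  →  {above(b,d), above(c,d), above(e,e), inpos(b), inpos(e), linked(e), marked(b,d), marked(e,b)}
4. free(e)  →  {above(b,d), above(c,d), inpos(b), marked(b,d), marked(e,b), marked(e,e)}
5. step(e,e)  →  {above(b,d), above(c,d), at(e), inpos(b), marked(b,d), marked(e,b)}
6. move(e,b)  →  {above(b,d), above(b,e), above(c,d), marked(b,d), marked(e,b)}
optimal plan length = 6; 6 > 2

No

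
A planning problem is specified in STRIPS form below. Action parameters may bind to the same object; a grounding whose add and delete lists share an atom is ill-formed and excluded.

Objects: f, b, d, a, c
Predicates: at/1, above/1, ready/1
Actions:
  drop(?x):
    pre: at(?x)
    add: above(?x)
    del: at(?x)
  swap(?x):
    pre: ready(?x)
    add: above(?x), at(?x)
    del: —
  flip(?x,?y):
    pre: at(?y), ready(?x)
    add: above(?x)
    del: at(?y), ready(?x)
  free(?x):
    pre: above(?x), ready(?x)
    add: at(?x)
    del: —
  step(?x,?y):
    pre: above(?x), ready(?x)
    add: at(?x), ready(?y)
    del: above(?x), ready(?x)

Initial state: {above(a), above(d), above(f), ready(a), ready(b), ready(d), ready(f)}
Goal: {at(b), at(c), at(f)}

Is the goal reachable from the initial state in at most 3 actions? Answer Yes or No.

Yes

1. swap(b)  →  {above(a), above(b), above(d), above(f), at(b), ready(a), ready(b), ready(d), ready(f)}
2. step(f,c)  →  {above(a), above(b), above(d), at(b), at(f), ready(a), ready(b), ready(c), ready(d)}
3. swap(c)  →  {above(a), above(b), above(c), above(d), at(b), at(c), at(f), ready(a), ready(b), ready(c), ready(d)}
optimal plan length = 3; 3 ≤ 3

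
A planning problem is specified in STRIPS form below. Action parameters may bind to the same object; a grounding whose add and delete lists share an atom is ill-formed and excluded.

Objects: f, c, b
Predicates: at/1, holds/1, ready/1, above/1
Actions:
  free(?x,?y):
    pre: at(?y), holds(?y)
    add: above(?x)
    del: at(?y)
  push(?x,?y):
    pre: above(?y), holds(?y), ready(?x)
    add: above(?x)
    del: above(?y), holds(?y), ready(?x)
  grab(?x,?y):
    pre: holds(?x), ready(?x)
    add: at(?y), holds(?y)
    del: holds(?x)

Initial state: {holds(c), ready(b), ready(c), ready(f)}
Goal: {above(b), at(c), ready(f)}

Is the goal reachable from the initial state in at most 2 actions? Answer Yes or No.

No

1. grab(c,f)  →  {at(f), holds(f), ready(b), ready(c), ready(f)}
2. free(b,f)  →  {above(b), holds(f), ready(b), ready(c), ready(f)}
3. grab(f,c)  →  {above(b), at(c), holds(c), ready(b), ready(c), ready(f)}
optimal plan length = 3; 3 > 2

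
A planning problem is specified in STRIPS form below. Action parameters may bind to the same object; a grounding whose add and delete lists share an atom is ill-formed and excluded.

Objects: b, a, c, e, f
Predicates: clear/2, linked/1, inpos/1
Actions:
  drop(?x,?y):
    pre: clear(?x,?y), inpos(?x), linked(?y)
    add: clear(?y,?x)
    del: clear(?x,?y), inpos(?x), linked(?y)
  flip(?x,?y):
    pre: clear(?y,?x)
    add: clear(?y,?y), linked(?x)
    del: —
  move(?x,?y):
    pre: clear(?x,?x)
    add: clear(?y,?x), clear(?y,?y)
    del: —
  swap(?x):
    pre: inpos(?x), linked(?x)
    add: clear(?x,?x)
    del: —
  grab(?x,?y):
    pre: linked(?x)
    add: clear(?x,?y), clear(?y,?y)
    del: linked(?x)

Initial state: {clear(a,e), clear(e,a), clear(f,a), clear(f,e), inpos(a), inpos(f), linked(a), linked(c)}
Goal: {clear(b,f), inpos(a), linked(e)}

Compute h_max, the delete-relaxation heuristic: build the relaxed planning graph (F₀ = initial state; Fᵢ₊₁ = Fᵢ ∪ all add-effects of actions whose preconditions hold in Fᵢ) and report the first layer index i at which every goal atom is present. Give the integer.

F0 = init (8 atoms)
F1 = F0 ∪ {clear(a,a), clear(a,b), clear(a,c), clear(a,f), clear(b,b), clear(c,a), clear(c,b), clear(c,c), clear(c,e), clear(c,f), clear(e,e), clear(f,f), linked(e)}  (21 atoms)
F2 = F1 ∪ {clear(b,a), clear(b,c), clear(b,e), clear(b,f), clear(e,b), clear(e,c), clear(e,f), clear(f,b), clear(f,c), linked(b), linked(f)}  (32 atoms)
goal ⊆ F2  ⇒  h_max = 2

2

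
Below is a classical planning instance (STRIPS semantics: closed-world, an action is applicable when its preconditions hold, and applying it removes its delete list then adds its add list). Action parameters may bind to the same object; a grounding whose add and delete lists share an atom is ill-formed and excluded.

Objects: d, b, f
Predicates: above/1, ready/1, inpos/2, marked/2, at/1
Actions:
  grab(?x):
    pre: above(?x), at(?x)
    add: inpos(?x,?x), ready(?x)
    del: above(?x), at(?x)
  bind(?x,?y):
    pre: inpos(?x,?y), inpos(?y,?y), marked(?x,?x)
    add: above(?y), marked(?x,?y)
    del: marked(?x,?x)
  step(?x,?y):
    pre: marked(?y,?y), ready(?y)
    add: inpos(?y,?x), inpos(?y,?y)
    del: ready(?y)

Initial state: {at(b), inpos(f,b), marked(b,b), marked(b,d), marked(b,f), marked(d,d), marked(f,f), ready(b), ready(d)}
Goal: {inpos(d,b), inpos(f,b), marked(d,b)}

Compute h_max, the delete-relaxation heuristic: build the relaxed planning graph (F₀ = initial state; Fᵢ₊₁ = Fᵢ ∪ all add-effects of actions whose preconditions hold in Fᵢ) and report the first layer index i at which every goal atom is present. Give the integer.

2

F0 = init (9 atoms)
F1 = F0 ∪ {inpos(b,b), inpos(b,d), inpos(b,f), inpos(d,b), inpos(d,d), inpos(d,f)}  (15 atoms)
F2 = F1 ∪ {above(b), above(d), marked(d,b), marked(f,b)}  (19 atoms)
goal ⊆ F2  ⇒  h_max = 2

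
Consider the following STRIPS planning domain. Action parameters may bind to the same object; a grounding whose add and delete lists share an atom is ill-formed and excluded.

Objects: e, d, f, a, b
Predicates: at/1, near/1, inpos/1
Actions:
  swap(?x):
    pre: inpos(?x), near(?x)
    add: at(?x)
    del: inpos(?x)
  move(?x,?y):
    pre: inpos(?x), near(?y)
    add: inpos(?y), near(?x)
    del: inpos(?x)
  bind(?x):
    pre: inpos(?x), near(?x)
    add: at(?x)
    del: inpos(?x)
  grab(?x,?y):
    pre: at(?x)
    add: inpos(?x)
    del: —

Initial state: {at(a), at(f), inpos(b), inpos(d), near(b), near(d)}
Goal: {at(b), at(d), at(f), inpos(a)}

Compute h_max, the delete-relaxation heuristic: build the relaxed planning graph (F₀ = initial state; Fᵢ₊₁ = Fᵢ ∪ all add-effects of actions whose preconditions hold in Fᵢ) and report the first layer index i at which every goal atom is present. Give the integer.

F0 = init (6 atoms)
F1 = F0 ∪ {at(b), at(d), inpos(a), inpos(f)}  (10 atoms)
goal ⊆ F1  ⇒  h_max = 1

1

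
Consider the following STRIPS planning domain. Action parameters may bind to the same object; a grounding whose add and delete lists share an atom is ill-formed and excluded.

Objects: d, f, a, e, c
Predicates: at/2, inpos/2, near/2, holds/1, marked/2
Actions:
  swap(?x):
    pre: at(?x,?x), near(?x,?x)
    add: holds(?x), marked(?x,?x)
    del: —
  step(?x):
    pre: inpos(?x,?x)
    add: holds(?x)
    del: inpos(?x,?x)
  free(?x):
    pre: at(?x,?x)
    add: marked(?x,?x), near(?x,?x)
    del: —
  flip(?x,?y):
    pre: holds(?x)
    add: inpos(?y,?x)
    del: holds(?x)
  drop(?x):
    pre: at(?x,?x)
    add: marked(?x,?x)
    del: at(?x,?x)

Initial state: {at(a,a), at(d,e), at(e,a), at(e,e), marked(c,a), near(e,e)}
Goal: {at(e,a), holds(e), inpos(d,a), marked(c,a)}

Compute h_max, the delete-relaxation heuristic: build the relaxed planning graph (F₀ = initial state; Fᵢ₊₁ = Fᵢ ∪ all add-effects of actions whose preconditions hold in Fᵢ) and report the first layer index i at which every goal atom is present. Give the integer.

F0 = init (6 atoms)
F1 = F0 ∪ {holds(e), marked(a,a), marked(e,e), near(a,a)}  (10 atoms)
F2 = F1 ∪ {holds(a), inpos(a,e), inpos(c,e), inpos(d,e), inpos(e,e), inpos(f,e)}  (16 atoms)
F3 = F2 ∪ {inpos(a,a), inpos(c,a), inpos(d,a), inpos(e,a), inpos(f,a)}  (21 atoms)
goal ⊆ F3  ⇒  h_max = 3

3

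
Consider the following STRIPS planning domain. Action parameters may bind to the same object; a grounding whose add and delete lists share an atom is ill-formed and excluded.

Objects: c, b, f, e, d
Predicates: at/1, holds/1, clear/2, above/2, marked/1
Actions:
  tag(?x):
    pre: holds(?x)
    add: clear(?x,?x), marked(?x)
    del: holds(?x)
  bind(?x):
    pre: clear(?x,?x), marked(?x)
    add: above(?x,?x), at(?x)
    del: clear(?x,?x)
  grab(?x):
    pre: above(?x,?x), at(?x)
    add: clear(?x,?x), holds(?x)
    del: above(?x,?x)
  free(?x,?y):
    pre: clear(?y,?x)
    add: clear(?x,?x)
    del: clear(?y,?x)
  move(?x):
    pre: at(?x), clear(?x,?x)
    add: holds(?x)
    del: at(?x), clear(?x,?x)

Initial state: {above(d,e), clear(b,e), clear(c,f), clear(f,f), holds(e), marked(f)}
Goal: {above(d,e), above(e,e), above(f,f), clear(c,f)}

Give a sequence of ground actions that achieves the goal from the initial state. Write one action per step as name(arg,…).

1. tag(e)  →  {above(d,e), clear(b,e), clear(c,f), clear(e,e), clear(f,f), marked(e), marked(f)}
2. bind(f)  →  {above(d,e), above(f,f), at(f), clear(b,e), clear(c,f), clear(e,e), marked(e), marked(f)}
3. bind(e)  →  {above(d,e), above(e,e), above(f,f), at(e), at(f), clear(b,e), clear(c,f), marked(e), marked(f)}

tag(e); bind(f); bind(e)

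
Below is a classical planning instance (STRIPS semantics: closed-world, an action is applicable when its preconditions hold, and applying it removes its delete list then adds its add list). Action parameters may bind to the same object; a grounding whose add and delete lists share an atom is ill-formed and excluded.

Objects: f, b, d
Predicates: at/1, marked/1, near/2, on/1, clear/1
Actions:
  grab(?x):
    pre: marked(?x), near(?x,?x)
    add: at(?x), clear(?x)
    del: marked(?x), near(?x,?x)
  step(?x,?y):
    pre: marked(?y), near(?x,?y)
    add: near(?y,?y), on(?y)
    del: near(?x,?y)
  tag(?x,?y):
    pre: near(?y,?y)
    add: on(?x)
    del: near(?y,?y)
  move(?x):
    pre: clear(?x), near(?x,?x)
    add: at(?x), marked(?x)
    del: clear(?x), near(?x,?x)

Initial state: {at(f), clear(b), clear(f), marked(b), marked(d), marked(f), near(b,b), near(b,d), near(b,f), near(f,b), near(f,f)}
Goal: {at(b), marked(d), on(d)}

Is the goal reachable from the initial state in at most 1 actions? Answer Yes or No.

No

1. grab(b)  →  {at(b), at(f), clear(b), clear(f), marked(d), marked(f), near(b,d), near(b,f), near(f,b), near(f,f)}
2. step(b,d)  →  {at(b), at(f), clear(b), clear(f), marked(d), marked(f), near(b,f), near(d,d), near(f,b), near(f,f), on(d)}
optimal plan length = 2; 2 > 1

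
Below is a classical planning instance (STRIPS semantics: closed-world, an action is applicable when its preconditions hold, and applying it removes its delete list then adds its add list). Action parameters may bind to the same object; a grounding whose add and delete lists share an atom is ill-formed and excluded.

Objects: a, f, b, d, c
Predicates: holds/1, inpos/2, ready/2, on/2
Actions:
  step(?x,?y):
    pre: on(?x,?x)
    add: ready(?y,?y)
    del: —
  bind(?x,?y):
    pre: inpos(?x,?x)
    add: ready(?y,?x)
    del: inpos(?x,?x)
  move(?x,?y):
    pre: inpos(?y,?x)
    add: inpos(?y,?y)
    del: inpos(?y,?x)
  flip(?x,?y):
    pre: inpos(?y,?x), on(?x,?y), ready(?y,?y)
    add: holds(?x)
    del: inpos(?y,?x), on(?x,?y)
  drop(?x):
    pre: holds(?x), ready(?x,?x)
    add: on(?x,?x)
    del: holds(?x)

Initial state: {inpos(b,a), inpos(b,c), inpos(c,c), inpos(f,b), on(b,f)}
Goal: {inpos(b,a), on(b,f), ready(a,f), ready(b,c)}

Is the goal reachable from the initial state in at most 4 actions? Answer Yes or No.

Yes

1. bind(c,b)  →  {inpos(b,a), inpos(b,c), inpos(f,b), on(b,f), ready(b,c)}
2. move(b,f)  →  {inpos(b,a), inpos(b,c), inpos(f,f), on(b,f), ready(b,c)}
3. bind(f,a)  →  {inpos(b,a), inpos(b,c), on(b,f), ready(a,f), ready(b,c)}
optimal plan length = 3; 3 ≤ 4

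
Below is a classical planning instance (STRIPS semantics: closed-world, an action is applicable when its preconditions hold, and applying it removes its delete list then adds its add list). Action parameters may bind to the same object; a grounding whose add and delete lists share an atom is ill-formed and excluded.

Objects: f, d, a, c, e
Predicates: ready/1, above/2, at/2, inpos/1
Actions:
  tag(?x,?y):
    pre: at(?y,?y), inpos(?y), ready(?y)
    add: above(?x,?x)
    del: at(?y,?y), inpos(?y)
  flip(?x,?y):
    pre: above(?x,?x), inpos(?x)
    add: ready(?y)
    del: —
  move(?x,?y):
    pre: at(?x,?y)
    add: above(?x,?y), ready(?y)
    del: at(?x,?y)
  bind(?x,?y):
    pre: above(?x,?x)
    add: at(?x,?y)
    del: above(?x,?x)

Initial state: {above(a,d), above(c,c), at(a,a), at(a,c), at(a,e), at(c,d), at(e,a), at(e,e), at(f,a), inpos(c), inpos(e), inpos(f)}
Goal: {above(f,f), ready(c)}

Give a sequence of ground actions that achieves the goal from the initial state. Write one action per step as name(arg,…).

1. flip(c,c)  →  {above(a,d), above(c,c), at(a,a), at(a,c), at(a,e), at(c,d), at(e,a), at(e,e), at(f,a), inpos(c), inpos(e), inpos(f), ready(c)}
2. flip(c,e)  →  {above(a,d), above(c,c), at(a,a), at(a,c), at(a,e), at(c,d), at(e,a), at(e,e), at(f,a), inpos(c), inpos(e), inpos(f), ready(c), ready(e)}
3. tag(f,e)  →  {above(a,d), above(c,c), above(f,f), at(a,a), at(a,c), at(a,e), at(c,d), at(e,a), at(f,a), inpos(c), inpos(f), ready(c), ready(e)}

flip(c,c); flip(c,e); tag(f,e)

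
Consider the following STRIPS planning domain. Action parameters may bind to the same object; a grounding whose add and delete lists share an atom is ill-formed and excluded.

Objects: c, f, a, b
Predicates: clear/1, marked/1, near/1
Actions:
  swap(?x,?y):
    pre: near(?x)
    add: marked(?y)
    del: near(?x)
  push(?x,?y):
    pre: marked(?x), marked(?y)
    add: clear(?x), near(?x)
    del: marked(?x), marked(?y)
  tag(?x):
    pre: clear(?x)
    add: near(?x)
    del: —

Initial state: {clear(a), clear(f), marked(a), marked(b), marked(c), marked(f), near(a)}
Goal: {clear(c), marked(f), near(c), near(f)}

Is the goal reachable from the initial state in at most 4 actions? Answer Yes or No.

1. push(c,c)  →  {clear(a), clear(c), clear(f), marked(a), marked(b), marked(f), near(a), near(c)}
2. tag(f)  →  {clear(a), clear(c), clear(f), marked(a), marked(b), marked(f), near(a), near(c), near(f)}
optimal plan length = 2; 2 ≤ 4

Yes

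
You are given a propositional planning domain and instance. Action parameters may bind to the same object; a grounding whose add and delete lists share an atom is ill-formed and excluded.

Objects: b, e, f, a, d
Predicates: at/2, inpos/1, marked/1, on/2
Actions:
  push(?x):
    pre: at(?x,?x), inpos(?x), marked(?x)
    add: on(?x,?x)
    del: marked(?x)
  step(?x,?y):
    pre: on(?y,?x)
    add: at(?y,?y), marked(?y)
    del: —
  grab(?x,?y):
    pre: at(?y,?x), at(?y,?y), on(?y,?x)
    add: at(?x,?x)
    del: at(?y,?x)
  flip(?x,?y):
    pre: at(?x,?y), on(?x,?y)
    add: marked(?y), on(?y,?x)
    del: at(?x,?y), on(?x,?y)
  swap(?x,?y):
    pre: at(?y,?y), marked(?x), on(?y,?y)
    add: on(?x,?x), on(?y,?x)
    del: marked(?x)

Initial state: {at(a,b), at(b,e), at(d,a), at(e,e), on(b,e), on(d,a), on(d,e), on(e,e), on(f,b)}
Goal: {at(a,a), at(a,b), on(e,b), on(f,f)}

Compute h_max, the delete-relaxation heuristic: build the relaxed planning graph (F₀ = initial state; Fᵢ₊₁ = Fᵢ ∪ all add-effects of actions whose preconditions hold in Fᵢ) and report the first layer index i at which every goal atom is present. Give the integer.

2

F0 = init (9 atoms)
F1 = F0 ∪ {at(b,b), at(d,d), at(f,f), marked(a), marked(b), marked(d), marked(e), marked(f), on(a,d), on(e,b)}  (19 atoms)
F2 = F1 ∪ {at(a,a), on(a,a), on(b,b), on(d,d), on(e,a), on(e,d), on(e,f), on(f,f)}  (27 atoms)
goal ⊆ F2  ⇒  h_max = 2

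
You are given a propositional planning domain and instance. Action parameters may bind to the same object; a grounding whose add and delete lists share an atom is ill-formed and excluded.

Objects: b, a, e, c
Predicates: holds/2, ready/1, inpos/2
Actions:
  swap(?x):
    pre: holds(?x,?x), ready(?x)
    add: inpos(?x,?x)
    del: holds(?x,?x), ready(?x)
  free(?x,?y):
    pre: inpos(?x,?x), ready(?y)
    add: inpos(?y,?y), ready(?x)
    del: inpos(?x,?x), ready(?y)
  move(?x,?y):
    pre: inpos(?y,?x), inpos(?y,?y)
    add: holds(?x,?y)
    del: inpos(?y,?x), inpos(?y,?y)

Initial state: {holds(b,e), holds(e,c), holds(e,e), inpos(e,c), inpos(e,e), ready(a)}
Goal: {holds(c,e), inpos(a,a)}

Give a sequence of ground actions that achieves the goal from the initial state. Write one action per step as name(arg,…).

free(e,a); swap(e); move(c,e)

1. free(e,a)  →  {holds(b,e), holds(e,c), holds(e,e), inpos(a,a), inpos(e,c), ready(e)}
2. swap(e)  →  {holds(b,e), holds(e,c), inpos(a,a), inpos(e,c), inpos(e,e)}
3. move(c,e)  →  {holds(b,e), holds(c,e), holds(e,c), inpos(a,a)}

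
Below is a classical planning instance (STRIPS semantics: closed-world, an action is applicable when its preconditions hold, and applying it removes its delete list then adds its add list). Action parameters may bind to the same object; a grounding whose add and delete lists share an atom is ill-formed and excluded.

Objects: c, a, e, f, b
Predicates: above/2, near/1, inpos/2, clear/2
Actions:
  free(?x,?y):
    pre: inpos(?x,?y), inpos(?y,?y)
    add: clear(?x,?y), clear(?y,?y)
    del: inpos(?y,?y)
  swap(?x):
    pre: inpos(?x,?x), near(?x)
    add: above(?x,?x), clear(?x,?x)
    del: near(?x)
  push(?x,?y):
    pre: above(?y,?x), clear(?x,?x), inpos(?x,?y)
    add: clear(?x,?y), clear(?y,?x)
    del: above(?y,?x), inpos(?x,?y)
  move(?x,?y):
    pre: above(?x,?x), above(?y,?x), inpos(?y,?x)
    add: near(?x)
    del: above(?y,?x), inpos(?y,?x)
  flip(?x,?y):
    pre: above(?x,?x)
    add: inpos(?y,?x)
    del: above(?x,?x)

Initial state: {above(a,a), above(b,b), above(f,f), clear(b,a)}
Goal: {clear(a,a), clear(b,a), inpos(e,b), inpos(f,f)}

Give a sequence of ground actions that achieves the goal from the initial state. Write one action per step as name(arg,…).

1. flip(a,a)  →  {above(b,b), above(f,f), clear(b,a), inpos(a,a)}
2. free(a,a)  →  {above(b,b), above(f,f), clear(a,a), clear(b,a)}
3. flip(f,f)  →  {above(b,b), clear(a,a), clear(b,a), inpos(f,f)}
4. flip(b,e)  →  {clear(a,a), clear(b,a), inpos(e,b), inpos(f,f)}

flip(a,a); free(a,a); flip(f,f); flip(b,e)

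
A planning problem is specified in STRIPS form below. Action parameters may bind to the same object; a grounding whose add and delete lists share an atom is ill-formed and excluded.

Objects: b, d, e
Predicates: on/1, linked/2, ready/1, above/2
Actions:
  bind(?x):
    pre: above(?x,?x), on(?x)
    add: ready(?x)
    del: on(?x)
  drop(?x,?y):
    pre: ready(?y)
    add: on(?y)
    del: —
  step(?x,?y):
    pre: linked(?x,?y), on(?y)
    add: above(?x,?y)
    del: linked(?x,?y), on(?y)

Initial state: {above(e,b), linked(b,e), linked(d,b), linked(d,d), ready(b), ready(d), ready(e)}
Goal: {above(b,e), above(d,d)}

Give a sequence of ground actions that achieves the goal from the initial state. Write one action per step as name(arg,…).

1. drop(b,d)  →  {above(e,b), linked(b,e), linked(d,b), linked(d,d), on(d), ready(b), ready(d), ready(e)}
2. drop(b,e)  →  {above(e,b), linked(b,e), linked(d,b), linked(d,d), on(d), on(e), ready(b), ready(d), ready(e)}
3. step(b,e)  →  {above(b,e), above(e,b), linked(d,b), linked(d,d), on(d), ready(b), ready(d), ready(e)}
4. step(d,d)  →  {above(b,e), above(d,d), above(e,b), linked(d,b), ready(b), ready(d), ready(e)}

drop(b,d); drop(b,e); step(b,e); step(d,d)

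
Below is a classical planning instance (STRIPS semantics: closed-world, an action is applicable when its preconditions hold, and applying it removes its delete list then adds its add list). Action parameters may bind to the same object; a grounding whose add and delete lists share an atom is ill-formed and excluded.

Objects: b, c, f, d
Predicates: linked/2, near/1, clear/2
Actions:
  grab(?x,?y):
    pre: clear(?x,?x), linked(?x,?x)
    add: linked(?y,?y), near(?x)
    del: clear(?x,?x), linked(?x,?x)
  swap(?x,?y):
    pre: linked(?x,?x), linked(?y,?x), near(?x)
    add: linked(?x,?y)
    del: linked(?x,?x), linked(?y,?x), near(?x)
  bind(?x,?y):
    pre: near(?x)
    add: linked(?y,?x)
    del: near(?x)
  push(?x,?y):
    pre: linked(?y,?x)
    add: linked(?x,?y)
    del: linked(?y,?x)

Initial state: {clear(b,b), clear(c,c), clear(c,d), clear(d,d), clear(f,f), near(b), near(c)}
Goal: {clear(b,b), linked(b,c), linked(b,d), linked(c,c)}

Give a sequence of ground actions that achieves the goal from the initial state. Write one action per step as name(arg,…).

bind(c,c); grab(c,d); grab(d,c); bind(c,b); bind(d,b)

1. bind(c,c)  →  {clear(b,b), clear(c,c), clear(c,d), clear(d,d), clear(f,f), linked(c,c), near(b)}
2. grab(c,d)  →  {clear(b,b), clear(c,d), clear(d,d), clear(f,f), linked(d,d), near(b), near(c)}
3. grab(d,c)  →  {clear(b,b), clear(c,d), clear(f,f), linked(c,c), near(b), near(c), near(d)}
4. bind(c,b)  →  {clear(b,b), clear(c,d), clear(f,f), linked(b,c), linked(c,c), near(b), near(d)}
5. bind(d,b)  →  {clear(b,b), clear(c,d), clear(f,f), linked(b,c), linked(b,d), linked(c,c), near(b)}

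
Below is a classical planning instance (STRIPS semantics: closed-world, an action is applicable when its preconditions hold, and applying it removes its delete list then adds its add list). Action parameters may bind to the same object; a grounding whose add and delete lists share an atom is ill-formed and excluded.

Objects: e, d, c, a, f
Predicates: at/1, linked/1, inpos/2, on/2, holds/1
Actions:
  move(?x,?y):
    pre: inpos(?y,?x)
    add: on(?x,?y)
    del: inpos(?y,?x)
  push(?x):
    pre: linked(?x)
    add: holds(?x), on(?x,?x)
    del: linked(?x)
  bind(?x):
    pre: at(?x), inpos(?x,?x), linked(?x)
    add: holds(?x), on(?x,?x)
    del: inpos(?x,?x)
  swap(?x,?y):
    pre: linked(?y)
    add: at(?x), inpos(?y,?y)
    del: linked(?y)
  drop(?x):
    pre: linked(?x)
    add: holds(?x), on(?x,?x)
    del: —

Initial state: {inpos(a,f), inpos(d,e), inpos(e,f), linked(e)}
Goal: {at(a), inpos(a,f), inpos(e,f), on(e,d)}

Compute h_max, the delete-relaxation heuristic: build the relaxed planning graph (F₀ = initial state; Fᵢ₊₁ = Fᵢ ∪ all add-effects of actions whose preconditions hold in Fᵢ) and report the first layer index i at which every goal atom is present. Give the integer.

1

F0 = init (4 atoms)
F1 = F0 ∪ {at(a), at(c), at(d), at(e), at(f), holds(e), inpos(e,e), on(e,d), on(e,e), on(f,a), on(f,e)}  (15 atoms)
goal ⊆ F1  ⇒  h_max = 1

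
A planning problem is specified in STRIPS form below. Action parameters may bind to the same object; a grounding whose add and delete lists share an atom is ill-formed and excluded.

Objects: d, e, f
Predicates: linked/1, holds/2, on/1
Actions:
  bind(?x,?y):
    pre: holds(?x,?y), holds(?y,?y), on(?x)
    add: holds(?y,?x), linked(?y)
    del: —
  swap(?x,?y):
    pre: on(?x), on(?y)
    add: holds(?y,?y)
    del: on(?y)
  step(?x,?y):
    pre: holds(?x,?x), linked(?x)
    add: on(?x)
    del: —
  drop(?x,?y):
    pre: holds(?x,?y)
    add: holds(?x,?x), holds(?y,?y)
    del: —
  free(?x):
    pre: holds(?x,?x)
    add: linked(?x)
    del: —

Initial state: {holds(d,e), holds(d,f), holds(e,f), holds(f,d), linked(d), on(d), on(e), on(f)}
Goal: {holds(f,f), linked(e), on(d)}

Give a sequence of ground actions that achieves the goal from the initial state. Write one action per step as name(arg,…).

drop(e,f); bind(d,e)

1. drop(e,f)  →  {holds(d,e), holds(d,f), holds(e,e), holds(e,f), holds(f,d), holds(f,f), linked(d), on(d), on(e), on(f)}
2. bind(d,e)  →  {holds(d,e), holds(d,f), holds(e,d), holds(e,e), holds(e,f), holds(f,d), holds(f,f), linked(d), linked(e), on(d), on(e), on(f)}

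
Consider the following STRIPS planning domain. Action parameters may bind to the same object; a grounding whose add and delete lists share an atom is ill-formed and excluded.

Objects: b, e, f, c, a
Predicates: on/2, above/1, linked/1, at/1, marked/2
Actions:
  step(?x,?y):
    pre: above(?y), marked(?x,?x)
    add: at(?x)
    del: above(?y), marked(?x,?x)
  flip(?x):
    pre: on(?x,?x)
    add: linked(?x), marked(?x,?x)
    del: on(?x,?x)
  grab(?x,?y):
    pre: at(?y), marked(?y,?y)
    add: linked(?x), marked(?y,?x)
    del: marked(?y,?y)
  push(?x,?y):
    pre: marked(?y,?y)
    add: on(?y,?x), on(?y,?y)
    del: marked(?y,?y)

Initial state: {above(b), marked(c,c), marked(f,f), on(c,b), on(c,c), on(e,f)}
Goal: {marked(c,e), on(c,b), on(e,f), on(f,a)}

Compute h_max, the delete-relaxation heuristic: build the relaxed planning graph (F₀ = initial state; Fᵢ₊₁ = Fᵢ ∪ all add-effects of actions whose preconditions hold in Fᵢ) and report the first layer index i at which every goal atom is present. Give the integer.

2

F0 = init (6 atoms)
F1 = F0 ∪ {at(c), at(f), linked(c), on(c,a), on(c,e), on(c,f), on(f,a), on(f,b), on(f,c), on(f,e), on(f,f)}  (17 atoms)
F2 = F1 ∪ {linked(a), linked(b), linked(e), linked(f), marked(c,a), marked(c,b), marked(c,e), marked(c,f), marked(f,a), marked(f,b), marked(f,c), marked(f,e)}  (29 atoms)
goal ⊆ F2  ⇒  h_max = 2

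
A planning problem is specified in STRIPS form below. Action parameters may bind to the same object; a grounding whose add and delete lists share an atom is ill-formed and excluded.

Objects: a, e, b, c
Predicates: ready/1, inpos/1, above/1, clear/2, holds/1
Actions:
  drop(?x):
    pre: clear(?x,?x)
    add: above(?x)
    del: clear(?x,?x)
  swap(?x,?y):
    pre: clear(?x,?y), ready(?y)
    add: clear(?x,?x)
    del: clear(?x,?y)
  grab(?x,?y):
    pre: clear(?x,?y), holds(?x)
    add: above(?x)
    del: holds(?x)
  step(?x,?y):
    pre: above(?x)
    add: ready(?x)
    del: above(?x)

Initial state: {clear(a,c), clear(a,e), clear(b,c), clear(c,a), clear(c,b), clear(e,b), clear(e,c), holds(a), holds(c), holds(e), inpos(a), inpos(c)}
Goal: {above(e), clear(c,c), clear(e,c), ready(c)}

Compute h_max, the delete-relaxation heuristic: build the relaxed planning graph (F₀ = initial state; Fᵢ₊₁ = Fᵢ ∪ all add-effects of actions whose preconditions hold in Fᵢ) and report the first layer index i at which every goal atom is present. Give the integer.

F0 = init (12 atoms)
F1 = F0 ∪ {above(a), above(c), above(e)}  (15 atoms)
F2 = F1 ∪ {ready(a), ready(c), ready(e)}  (18 atoms)
F3 = F2 ∪ {clear(a,a), clear(b,b), clear(c,c), clear(e,e)}  (22 atoms)
goal ⊆ F3  ⇒  h_max = 3

3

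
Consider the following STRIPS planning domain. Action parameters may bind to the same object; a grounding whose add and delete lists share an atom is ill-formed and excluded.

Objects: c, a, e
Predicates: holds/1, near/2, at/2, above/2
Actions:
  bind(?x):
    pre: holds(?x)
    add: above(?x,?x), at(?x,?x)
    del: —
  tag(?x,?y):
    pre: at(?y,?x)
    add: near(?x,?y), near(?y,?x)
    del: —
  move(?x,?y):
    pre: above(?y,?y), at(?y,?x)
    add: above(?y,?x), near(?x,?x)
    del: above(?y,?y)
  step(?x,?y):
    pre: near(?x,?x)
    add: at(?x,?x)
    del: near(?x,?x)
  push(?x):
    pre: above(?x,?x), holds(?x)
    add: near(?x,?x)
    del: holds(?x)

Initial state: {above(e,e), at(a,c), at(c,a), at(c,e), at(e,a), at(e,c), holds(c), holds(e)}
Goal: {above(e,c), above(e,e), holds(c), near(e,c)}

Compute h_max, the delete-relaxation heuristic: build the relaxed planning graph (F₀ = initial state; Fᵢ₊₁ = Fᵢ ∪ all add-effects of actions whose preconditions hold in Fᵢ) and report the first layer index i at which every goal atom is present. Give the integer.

F0 = init (8 atoms)
F1 = F0 ∪ {above(c,c), above(e,a), above(e,c), at(c,c), at(e,e), near(a,a), near(a,c), near(a,e), near(c,a), near(c,c), near(c,e), near(e,a), near(e,c), near(e,e)}  (22 atoms)
goal ⊆ F1  ⇒  h_max = 1

1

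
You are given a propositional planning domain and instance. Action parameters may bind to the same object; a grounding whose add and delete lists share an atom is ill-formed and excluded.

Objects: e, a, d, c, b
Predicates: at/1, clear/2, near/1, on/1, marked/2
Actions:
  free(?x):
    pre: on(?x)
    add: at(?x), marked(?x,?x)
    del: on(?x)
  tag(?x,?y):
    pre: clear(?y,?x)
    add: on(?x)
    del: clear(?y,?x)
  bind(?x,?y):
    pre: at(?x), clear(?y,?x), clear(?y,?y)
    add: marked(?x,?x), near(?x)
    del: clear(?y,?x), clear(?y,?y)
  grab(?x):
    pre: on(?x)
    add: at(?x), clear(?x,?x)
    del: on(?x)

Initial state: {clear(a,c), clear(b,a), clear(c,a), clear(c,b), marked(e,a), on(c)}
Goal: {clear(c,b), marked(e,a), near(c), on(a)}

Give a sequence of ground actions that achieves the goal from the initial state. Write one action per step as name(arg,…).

1. tag(a,c)  →  {clear(a,c), clear(b,a), clear(c,b), marked(e,a), on(a), on(c)}
2. grab(c)  →  {at(c), clear(a,c), clear(b,a), clear(c,b), clear(c,c), marked(e,a), on(a)}
3. bind(c,c)  →  {at(c), clear(a,c), clear(b,a), clear(c,b), marked(c,c), marked(e,a), near(c), on(a)}

tag(a,c); grab(c); bind(c,c)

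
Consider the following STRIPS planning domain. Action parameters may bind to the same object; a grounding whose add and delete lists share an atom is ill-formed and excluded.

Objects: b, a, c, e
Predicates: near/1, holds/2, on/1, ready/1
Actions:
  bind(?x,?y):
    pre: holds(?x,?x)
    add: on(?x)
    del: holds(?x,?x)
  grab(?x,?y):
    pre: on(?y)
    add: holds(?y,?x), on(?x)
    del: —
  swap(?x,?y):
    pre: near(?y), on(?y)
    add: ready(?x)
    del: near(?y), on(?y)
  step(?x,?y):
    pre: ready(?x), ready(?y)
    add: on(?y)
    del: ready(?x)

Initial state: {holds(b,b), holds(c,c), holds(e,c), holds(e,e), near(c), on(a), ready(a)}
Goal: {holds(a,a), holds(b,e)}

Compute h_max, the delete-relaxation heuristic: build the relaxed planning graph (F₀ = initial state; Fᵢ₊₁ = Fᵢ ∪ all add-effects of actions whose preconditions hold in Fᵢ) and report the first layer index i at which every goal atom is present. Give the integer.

2

F0 = init (7 atoms)
F1 = F0 ∪ {holds(a,a), holds(a,b), holds(a,c), holds(a,e), on(b), on(c), on(e)}  (14 atoms)
F2 = F1 ∪ {holds(b,a), holds(b,c), holds(b,e), holds(c,a), holds(c,b), holds(c,e), holds(e,a), holds(e,b), ready(b), ready(c), ready(e)}  (25 atoms)
goal ⊆ F2  ⇒  h_max = 2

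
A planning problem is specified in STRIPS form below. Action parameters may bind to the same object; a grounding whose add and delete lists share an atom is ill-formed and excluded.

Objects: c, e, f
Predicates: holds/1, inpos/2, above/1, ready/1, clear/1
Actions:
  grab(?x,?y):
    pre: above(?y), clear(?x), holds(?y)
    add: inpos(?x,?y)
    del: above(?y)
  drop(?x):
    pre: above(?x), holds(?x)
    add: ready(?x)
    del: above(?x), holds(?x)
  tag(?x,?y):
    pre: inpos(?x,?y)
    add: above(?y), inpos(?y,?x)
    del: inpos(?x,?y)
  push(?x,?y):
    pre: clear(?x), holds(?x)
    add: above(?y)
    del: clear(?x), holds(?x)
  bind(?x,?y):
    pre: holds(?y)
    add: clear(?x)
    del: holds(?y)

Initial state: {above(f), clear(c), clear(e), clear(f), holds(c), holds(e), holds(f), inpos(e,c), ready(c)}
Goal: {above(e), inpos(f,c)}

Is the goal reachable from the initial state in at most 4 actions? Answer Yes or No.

Yes

1. grab(c,f)  →  {clear(c), clear(e), clear(f), holds(c), holds(e), holds(f), inpos(c,f), inpos(e,c), ready(c)}
2. tag(c,f)  →  {above(f), clear(c), clear(e), clear(f), holds(c), holds(e), holds(f), inpos(e,c), inpos(f,c), ready(c)}
3. push(c,e)  →  {above(e), above(f), clear(e), clear(f), holds(e), holds(f), inpos(e,c), inpos(f,c), ready(c)}
optimal plan length = 3; 3 ≤ 4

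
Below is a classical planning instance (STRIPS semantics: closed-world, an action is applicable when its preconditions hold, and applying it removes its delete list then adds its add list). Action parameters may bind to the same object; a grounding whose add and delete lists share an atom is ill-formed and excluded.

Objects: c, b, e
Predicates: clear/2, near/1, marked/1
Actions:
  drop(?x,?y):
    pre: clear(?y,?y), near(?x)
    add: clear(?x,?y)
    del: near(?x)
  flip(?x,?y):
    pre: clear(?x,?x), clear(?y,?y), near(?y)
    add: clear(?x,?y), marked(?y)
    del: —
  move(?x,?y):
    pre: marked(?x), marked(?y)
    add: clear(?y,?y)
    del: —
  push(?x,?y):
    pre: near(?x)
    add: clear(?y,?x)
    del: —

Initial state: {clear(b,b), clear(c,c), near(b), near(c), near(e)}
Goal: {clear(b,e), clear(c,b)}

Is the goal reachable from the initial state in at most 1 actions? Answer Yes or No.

No

1. drop(c,b)  →  {clear(b,b), clear(c,b), clear(c,c), near(b), near(e)}
2. push(e,b)  →  {clear(b,b), clear(b,e), clear(c,b), clear(c,c), near(b), near(e)}
optimal plan length = 2; 2 > 1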